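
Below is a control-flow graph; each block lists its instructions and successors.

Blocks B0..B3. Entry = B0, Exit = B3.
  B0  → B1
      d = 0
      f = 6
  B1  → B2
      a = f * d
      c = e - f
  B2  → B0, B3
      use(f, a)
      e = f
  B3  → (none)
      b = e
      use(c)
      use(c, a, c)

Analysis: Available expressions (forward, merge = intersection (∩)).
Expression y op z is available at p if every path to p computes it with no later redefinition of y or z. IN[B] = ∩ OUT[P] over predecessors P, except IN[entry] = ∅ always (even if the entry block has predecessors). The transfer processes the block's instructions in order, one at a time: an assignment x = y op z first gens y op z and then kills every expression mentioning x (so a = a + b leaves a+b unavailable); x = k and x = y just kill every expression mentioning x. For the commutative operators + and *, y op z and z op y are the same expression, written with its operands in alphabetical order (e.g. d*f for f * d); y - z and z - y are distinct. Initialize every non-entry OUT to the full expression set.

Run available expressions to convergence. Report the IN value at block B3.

Fixpoint table:
  B0: | IN={} | OUT={}
  B1: | IN={} | OUT={d*f, e-f}
  B2: | IN={d*f, e-f} | OUT={d*f}
  B3: | IN={d*f} | OUT={d*f}

Merge at B3: IN[B3] = OUT[B2] = {d*f}

Answer: {d*f}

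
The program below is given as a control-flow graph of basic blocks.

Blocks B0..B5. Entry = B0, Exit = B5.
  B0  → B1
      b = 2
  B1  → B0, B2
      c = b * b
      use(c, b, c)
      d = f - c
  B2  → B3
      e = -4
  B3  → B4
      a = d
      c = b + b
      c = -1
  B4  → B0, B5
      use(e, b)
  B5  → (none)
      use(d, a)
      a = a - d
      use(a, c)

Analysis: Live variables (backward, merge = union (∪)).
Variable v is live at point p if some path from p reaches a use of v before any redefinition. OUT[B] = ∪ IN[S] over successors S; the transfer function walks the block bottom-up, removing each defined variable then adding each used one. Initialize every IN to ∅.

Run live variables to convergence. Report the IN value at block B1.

Answer: {b, f}

Derivation:
Per-block solution:
  B0: | IN={f} | OUT={b, f}
  B1: | IN={b, f} | OUT={b, d, f}
  B2: | IN={b, d, f} | OUT={b, d, e, f}
  B3: | IN={b, d, e, f} | OUT={a, b, c, d, e, f}
  B4: | IN={a, b, c, d, e, f} | OUT={a, c, d, f}
  B5: | IN={a, c, d} | OUT={}

Merge at B1: OUT[B1] = IN[B0] ⊔ IN[B2] = {b, d, f}
Applying B1's transfer function to that OUT value gives IN[B1] (row B1 above).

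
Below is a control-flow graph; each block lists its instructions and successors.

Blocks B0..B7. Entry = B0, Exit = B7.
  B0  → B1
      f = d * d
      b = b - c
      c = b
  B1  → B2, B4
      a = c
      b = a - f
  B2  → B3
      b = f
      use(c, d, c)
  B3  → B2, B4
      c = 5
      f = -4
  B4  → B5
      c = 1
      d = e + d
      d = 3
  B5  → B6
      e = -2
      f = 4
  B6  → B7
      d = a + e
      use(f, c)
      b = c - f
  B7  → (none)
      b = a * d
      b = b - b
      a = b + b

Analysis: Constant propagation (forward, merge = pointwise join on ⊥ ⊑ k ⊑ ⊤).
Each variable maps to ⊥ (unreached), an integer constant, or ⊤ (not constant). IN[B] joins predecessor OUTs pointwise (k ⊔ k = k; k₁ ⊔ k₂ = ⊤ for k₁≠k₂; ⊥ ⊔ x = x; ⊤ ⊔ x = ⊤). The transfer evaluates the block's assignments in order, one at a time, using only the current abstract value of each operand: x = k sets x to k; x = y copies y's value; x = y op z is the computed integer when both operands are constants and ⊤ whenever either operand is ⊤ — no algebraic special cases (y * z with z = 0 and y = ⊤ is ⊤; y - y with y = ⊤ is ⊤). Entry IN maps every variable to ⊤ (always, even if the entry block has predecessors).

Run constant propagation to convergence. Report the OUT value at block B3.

Answer: {a: ⊤, b: ⊤, c: 5, d: ⊤, e: ⊤, f: -4}

Derivation:
Per-block solution:
  B0: | IN=(all ⊤) | OUT=(all ⊤)
  B1: | IN=(all ⊤) | OUT=(all ⊤)
  B2: | IN=(all ⊤) | OUT=(all ⊤)
  B3: | IN=(all ⊤) | OUT={c:5, f:-4; rest ⊤}
  B4: | IN=(all ⊤) | OUT={c:1, d:3; rest ⊤}
  B5: | IN={c:1, d:3; rest ⊤} | OUT={c:1, d:3, e:-2, f:4; rest ⊤}
  B6: | IN={c:1, d:3, e:-2, f:4; rest ⊤} | OUT={b:-3, c:1, e:-2, f:4; rest ⊤}
  B7: | IN={b:-3, c:1, e:-2, f:4; rest ⊤} | OUT={c:1, e:-2, f:4; rest ⊤}

Merge at B3: IN[B3] = OUT[B2] = {a: ⊤, b: ⊤, c: ⊤, d: ⊤, e: ⊤, f: ⊤}
Applying B3's transfer function to that IN value gives OUT[B3] (row B3 above).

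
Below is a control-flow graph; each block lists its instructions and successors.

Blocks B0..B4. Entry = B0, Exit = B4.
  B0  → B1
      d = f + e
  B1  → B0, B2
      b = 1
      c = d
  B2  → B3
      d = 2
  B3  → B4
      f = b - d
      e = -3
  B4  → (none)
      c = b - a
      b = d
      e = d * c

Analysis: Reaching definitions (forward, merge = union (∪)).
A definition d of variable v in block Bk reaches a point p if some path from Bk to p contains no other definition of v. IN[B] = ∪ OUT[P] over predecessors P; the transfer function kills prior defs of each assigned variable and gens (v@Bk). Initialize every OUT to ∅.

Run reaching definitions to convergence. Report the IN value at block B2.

Converged values:
  B0:  IN={b@B1, c@B1, d@B0}  OUT={b@B1, c@B1, d@B0}
  B1:  IN={b@B1, c@B1, d@B0}  OUT={b@B1, c@B1, d@B0}
  B2:  IN={b@B1, c@B1, d@B0}  OUT={b@B1, c@B1, d@B2}
  B3:  IN={b@B1, c@B1, d@B2}  OUT={b@B1, c@B1, d@B2, e@B3, f@B3}
  B4:  IN={b@B1, c@B1, d@B2, e@B3, f@B3}  OUT={b@B4, c@B4, d@B2, e@B4, f@B3}

Merge at B2: IN[B2] = OUT[B1] = {b@B1, c@B1, d@B0}

Answer: {b@B1, c@B1, d@B0}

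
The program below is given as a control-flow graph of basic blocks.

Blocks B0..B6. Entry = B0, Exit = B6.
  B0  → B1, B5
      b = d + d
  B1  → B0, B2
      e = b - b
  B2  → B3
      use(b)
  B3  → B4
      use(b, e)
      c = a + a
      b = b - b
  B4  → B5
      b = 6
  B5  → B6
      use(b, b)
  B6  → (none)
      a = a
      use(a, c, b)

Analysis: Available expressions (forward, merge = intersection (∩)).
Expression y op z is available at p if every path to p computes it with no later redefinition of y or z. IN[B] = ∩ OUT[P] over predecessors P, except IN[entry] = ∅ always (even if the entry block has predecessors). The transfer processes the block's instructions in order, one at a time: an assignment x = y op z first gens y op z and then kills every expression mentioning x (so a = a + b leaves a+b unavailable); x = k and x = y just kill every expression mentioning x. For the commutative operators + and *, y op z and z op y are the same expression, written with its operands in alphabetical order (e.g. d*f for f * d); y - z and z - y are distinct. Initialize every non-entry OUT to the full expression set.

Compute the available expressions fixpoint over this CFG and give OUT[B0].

Answer: {d+d}

Working:
Per-block solution:
  B0: | IN={} | OUT={d+d}
  B1: | IN={d+d} | OUT={b-b, d+d}
  B2: | IN={b-b, d+d} | OUT={b-b, d+d}
  B3: | IN={b-b, d+d} | OUT={a+a, d+d}
  B4: | IN={a+a, d+d} | OUT={a+a, d+d}
  B5: | IN={d+d} | OUT={d+d}
  B6: | IN={d+d} | OUT={d+d}

Merge at B0 (entry node, so the boundary value {} is joined with the incoming edge(s)): IN[B0] = {} ∩ OUT[B1] = {}
Applying B0's transfer function to that IN value gives OUT[B0] (row B0 above).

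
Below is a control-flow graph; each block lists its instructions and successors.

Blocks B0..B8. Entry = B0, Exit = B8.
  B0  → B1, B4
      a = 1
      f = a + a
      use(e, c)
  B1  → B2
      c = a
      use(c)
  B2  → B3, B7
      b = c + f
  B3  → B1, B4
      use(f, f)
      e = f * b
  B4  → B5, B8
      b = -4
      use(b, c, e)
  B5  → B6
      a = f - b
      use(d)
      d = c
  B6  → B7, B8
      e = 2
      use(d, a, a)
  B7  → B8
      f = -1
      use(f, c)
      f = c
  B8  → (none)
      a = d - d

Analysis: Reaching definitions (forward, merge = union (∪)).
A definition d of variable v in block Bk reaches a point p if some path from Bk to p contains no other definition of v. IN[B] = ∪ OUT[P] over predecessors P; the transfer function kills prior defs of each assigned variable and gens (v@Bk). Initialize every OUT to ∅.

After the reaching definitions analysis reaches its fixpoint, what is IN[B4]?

Per-block solution:
  B0:   IN={}   OUT={a@B0, f@B0}
  B1:   IN={a@B0, b@B2, c@B1, e@B3, f@B0}   OUT={a@B0, b@B2, c@B1, e@B3, f@B0}
  B2:   IN={a@B0, b@B2, c@B1, e@B3, f@B0}   OUT={a@B0, b@B2, c@B1, e@B3, f@B0}
  B3:   IN={a@B0, b@B2, c@B1, e@B3, f@B0}   OUT={a@B0, b@B2, c@B1, e@B3, f@B0}
  B4:   IN={a@B0, b@B2, c@B1, e@B3, f@B0}   OUT={a@B0, b@B4, c@B1, e@B3, f@B0}
  B5:   IN={a@B0, b@B4, c@B1, e@B3, f@B0}   OUT={a@B5, b@B4, c@B1, d@B5, e@B3, f@B0}
  B6:   IN={a@B5, b@B4, c@B1, d@B5, e@B3, f@B0}   OUT={a@B5, b@B4, c@B1, d@B5, e@B6, f@B0}
  B7:   IN={a@B0, a@B5, b@B2, b@B4, c@B1, d@B5, e@B3, e@B6, f@B0}   OUT={a@B0, a@B5, b@B2, b@B4, c@B1, d@B5, e@B3, e@B6, f@B7}
  B8:   IN={a@B0, a@B5, b@B2, b@B4, c@B1, d@B5, e@B3, e@B6, f@B0, f@B7}   OUT={a@B8, b@B2, b@B4, c@B1, d@B5, e@B3, e@B6, f@B0, f@B7}

Merge at B4: IN[B4] = OUT[B0] ⊔ OUT[B3] = {a@B0, b@B2, c@B1, e@B3, f@B0}

Answer: {a@B0, b@B2, c@B1, e@B3, f@B0}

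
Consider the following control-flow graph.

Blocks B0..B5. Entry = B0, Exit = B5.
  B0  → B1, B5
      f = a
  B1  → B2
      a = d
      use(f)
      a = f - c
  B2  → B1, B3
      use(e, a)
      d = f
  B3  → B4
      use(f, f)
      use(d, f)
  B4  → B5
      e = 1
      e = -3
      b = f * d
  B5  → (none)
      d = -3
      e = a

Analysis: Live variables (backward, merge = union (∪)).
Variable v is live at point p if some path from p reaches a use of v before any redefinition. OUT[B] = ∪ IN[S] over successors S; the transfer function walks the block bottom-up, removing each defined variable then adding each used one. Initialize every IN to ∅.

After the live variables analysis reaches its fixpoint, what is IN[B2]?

Per-block solution:
  B0: | IN={a, c, d, e} | OUT={a, c, d, e, f}
  B1: | IN={c, d, e, f} | OUT={a, c, e, f}
  B2: | IN={a, c, e, f} | OUT={a, c, d, e, f}
  B3: | IN={a, d, f} | OUT={a, d, f}
  B4: | IN={a, d, f} | OUT={a}
  B5: | IN={a} | OUT={}

Merge at B2: OUT[B2] = IN[B1] ⊔ IN[B3] = {a, c, d, e, f}
Applying B2's transfer function to that OUT value gives IN[B2] (row B2 above).

Answer: {a, c, e, f}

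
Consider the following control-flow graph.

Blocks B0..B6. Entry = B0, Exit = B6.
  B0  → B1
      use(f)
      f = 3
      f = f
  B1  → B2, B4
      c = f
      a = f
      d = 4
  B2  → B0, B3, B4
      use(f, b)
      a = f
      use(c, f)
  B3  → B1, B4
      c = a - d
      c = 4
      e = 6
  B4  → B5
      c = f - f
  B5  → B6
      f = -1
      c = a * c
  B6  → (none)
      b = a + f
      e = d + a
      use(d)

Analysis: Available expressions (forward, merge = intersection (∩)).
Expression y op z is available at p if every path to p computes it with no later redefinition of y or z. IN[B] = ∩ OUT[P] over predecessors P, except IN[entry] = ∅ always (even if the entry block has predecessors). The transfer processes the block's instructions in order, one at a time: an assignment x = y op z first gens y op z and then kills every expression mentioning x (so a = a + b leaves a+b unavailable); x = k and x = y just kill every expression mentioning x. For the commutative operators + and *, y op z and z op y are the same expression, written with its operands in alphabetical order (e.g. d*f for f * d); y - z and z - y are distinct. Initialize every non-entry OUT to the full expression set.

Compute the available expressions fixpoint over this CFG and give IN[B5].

Answer: {f-f}

Trace:
Fixpoint table:
  B0:   IN={}   OUT={}
  B1:   IN={}   OUT={}
  B2:   IN={}   OUT={}
  B3:   IN={}   OUT={a-d}
  B4:   IN={}   OUT={f-f}
  B5:   IN={f-f}   OUT={}
  B6:   IN={}   OUT={a+d, a+f}

Merge at B5: IN[B5] = OUT[B4] = {f-f}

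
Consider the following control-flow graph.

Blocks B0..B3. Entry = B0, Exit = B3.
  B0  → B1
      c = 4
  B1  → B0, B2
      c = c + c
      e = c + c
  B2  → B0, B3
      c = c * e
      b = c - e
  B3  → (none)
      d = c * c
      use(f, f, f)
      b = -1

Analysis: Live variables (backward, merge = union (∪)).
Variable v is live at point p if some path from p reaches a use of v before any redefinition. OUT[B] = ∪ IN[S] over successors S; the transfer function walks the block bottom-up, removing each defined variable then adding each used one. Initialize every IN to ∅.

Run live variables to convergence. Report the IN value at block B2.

Answer: {c, e, f}

Trace:
Fixpoint table:
  B0: | IN={f} | OUT={c, f}
  B1: | IN={c, f} | OUT={c, e, f}
  B2: | IN={c, e, f} | OUT={c, f}
  B3: | IN={c, f} | OUT={}

Merge at B2: OUT[B2] = IN[B0] ⊔ IN[B3] = {c, f}
Applying B2's transfer function to that OUT value gives IN[B2] (row B2 above).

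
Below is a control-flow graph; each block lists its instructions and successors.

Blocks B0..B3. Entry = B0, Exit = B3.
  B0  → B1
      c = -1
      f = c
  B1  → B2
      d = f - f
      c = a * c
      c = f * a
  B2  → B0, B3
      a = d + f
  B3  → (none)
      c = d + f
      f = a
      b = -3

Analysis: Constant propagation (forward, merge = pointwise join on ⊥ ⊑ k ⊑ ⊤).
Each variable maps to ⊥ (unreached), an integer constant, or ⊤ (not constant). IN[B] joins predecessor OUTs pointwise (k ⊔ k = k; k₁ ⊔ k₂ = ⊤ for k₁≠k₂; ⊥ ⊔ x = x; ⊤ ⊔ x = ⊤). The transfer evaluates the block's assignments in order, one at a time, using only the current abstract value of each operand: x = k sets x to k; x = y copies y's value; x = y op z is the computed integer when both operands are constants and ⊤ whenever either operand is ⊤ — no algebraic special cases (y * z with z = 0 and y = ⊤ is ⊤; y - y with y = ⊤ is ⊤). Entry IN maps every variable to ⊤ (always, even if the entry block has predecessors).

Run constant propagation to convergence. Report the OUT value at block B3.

Answer: {a: -1, b: -3, c: -1, d: 0, e: ⊤, f: -1}

Derivation:
Per-block solution:
  B0:  IN=(all ⊤)  OUT={c:-1, f:-1; rest ⊤}
  B1:  IN={c:-1, f:-1; rest ⊤}  OUT={d:0, f:-1; rest ⊤}
  B2:  IN={d:0, f:-1; rest ⊤}  OUT={a:-1, d:0, f:-1; rest ⊤}
  B3:  IN={a:-1, d:0, f:-1; rest ⊤}  OUT={a:-1, b:-3, c:-1, d:0, f:-1; rest ⊤}

Merge at B3: IN[B3] = OUT[B2] = {a: -1, b: ⊤, c: ⊤, d: 0, e: ⊤, f: -1}
Applying B3's transfer function to that IN value gives OUT[B3] (row B3 above).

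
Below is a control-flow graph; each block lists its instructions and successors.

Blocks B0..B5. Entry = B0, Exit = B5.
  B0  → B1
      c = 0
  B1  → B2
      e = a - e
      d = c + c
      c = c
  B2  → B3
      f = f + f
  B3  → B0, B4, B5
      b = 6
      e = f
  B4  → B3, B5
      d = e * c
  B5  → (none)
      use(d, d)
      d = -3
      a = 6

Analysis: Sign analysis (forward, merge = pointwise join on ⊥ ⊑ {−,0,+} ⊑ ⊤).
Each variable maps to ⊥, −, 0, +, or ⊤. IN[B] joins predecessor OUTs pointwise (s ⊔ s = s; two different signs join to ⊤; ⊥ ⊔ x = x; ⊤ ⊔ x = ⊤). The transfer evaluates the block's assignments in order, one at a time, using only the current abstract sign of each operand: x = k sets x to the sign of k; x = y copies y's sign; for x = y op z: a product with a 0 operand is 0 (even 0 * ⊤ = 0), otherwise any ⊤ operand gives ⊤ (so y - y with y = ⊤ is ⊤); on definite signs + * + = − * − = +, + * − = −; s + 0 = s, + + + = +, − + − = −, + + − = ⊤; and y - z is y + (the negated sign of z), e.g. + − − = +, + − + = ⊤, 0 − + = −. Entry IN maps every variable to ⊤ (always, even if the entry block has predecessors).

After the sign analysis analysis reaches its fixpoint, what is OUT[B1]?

Per-block solution:
  B0:   IN=(all ⊤)   OUT={c:0; rest ⊤}
  B1:   IN={c:0; rest ⊤}   OUT={c:0, d:0; rest ⊤}
  B2:   IN={c:0, d:0; rest ⊤}   OUT={c:0, d:0; rest ⊤}
  B3:   IN={c:0, d:0; rest ⊤}   OUT={b:+, c:0, d:0; rest ⊤}
  B4:   IN={b:+, c:0, d:0; rest ⊤}   OUT={b:+, c:0, d:0; rest ⊤}
  B5:   IN={b:+, c:0, d:0; rest ⊤}   OUT={a:+, b:+, c:0, d:-; rest ⊤}

Merge at B1: IN[B1] = OUT[B0] = {a: ⊤, b: ⊤, c: 0, d: ⊤, e: ⊤, f: ⊤}
Applying B1's transfer function to that IN value gives OUT[B1] (row B1 above).

Answer: {a: ⊤, b: ⊤, c: 0, d: 0, e: ⊤, f: ⊤}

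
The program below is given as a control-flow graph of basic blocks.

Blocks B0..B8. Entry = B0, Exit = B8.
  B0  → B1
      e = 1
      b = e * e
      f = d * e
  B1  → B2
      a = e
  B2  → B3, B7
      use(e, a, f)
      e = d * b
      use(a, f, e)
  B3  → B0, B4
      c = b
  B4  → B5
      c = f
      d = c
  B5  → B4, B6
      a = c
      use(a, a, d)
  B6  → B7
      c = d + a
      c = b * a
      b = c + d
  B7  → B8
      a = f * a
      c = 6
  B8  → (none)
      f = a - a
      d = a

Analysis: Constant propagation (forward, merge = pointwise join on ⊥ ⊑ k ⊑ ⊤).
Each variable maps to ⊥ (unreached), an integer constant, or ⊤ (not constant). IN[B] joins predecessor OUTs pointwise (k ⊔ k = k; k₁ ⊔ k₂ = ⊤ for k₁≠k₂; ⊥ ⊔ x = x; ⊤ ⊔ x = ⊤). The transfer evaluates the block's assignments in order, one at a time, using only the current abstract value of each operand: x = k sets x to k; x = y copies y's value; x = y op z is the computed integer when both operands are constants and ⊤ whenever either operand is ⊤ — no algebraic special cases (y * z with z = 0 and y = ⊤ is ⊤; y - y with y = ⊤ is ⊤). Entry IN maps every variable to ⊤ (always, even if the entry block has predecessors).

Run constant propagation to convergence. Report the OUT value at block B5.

Converged values:
  B0:  IN=(all ⊤)  OUT={b:1, e:1; rest ⊤}
  B1:  IN={b:1, e:1; rest ⊤}  OUT={a:1, b:1, e:1; rest ⊤}
  B2:  IN={a:1, b:1, e:1; rest ⊤}  OUT={a:1, b:1; rest ⊤}
  B3:  IN={a:1, b:1; rest ⊤}  OUT={a:1, b:1, c:1; rest ⊤}
  B4:  IN={b:1; rest ⊤}  OUT={b:1; rest ⊤}
  B5:  IN={b:1; rest ⊤}  OUT={b:1; rest ⊤}
  B6:  IN={b:1; rest ⊤}  OUT=(all ⊤)
  B7:  IN=(all ⊤)  OUT={c:6; rest ⊤}
  B8:  IN={c:6; rest ⊤}  OUT={c:6; rest ⊤}

Merge at B5: IN[B5] = OUT[B4] = {a: ⊤, b: 1, c: ⊤, d: ⊤, e: ⊤, f: ⊤}
Applying B5's transfer function to that IN value gives OUT[B5] (row B5 above).

Answer: {a: ⊤, b: 1, c: ⊤, d: ⊤, e: ⊤, f: ⊤}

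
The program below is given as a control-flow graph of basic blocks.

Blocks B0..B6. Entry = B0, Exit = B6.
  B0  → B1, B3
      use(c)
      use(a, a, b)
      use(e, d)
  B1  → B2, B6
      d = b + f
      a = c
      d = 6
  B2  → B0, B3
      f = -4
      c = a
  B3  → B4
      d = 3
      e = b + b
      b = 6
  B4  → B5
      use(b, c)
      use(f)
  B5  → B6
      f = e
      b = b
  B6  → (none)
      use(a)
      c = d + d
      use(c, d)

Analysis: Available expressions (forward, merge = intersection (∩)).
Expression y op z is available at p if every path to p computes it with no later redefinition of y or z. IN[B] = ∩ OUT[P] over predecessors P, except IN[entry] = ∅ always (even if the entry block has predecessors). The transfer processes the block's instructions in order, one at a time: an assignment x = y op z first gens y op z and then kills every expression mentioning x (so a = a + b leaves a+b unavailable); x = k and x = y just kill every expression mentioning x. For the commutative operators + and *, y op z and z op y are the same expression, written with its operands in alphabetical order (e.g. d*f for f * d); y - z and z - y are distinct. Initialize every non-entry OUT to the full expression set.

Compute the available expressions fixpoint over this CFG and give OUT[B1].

Answer: {b+f}

Working:
Per-block solution:
  B0:   IN={}   OUT={}
  B1:   IN={}   OUT={b+f}
  B2:   IN={b+f}   OUT={}
  B3:   IN={}   OUT={}
  B4:   IN={}   OUT={}
  B5:   IN={}   OUT={}
  B6:   IN={}   OUT={d+d}

Merge at B1: IN[B1] = OUT[B0] = {}
Applying B1's transfer function to that IN value gives OUT[B1] (row B1 above).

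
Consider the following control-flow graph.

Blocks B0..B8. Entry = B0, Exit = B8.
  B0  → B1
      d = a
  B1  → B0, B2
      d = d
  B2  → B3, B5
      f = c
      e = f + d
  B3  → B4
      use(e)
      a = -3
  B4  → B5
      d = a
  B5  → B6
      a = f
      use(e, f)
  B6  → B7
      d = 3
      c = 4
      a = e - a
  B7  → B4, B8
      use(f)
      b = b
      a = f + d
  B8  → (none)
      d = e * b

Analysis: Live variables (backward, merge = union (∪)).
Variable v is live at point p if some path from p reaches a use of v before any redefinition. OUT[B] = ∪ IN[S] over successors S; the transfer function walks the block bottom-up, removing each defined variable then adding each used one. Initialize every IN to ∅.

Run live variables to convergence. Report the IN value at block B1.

Fixpoint table:
  B0:  IN={a, b, c}  OUT={a, b, c, d}
  B1:  IN={a, b, c, d}  OUT={a, b, c, d}
  B2:  IN={b, c, d}  OUT={b, e, f}
  B3:  IN={b, e, f}  OUT={a, b, e, f}
  B4:  IN={a, b, e, f}  OUT={b, e, f}
  B5:  IN={b, e, f}  OUT={a, b, e, f}
  B6:  IN={a, b, e, f}  OUT={b, d, e, f}
  B7:  IN={b, d, e, f}  OUT={a, b, e, f}
  B8:  IN={b, e}  OUT={}

Merge at B1: OUT[B1] = IN[B0] ⊔ IN[B2] = {a, b, c, d}
Applying B1's transfer function to that OUT value gives IN[B1] (row B1 above).

Answer: {a, b, c, d}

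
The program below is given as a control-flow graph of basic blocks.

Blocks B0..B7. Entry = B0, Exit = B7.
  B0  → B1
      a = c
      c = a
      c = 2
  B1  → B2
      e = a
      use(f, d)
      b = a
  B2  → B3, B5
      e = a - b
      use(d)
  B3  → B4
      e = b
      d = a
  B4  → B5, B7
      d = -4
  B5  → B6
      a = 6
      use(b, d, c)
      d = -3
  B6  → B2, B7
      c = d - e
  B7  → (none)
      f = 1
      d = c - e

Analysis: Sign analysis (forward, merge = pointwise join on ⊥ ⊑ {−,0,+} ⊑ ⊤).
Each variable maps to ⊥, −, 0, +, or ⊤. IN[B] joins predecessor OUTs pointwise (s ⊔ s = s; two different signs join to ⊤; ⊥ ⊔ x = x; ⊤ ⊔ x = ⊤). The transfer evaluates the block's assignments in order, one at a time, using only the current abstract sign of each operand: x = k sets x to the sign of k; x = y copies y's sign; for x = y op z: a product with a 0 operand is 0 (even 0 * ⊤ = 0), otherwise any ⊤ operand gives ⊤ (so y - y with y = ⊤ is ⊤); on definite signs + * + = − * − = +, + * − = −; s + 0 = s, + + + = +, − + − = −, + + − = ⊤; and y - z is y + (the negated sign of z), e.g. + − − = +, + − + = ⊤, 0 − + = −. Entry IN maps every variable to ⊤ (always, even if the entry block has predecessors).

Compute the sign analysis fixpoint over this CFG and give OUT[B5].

Converged values:
  B0:   IN=(all ⊤)   OUT={c:+; rest ⊤}
  B1:   IN={c:+; rest ⊤}   OUT={c:+; rest ⊤}
  B2:   IN=(all ⊤)   OUT=(all ⊤)
  B3:   IN=(all ⊤)   OUT=(all ⊤)
  B4:   IN=(all ⊤)   OUT={d:-; rest ⊤}
  B5:   IN=(all ⊤)   OUT={a:+, d:-; rest ⊤}
  B6:   IN={a:+, d:-; rest ⊤}   OUT={a:+, d:-; rest ⊤}
  B7:   IN={d:-; rest ⊤}   OUT={f:+; rest ⊤}

Merge at B5: IN[B5] = OUT[B2] ⊔ OUT[B4] = {a: ⊤, b: ⊤, c: ⊤, d: ⊤, e: ⊤, f: ⊤}
Applying B5's transfer function to that IN value gives OUT[B5] (row B5 above).

Answer: {a: +, b: ⊤, c: ⊤, d: -, e: ⊤, f: ⊤}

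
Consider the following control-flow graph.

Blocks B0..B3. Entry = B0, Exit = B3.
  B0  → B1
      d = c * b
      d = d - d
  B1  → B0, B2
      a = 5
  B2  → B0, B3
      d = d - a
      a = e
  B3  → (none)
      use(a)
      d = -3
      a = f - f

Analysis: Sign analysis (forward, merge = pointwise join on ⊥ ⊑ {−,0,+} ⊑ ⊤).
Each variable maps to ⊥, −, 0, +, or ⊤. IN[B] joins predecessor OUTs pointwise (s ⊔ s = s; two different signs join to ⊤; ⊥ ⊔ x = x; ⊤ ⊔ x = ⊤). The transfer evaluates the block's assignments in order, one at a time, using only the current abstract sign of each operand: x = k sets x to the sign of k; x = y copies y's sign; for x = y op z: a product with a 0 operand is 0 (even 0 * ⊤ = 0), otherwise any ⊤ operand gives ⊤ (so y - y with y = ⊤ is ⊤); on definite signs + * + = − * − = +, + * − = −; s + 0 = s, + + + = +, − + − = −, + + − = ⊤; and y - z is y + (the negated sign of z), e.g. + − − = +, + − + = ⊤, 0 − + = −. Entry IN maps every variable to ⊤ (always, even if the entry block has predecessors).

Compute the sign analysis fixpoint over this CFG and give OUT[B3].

Answer: {a: ⊤, b: ⊤, c: ⊤, d: -, e: ⊤, f: ⊤}

Trace:
Converged values:
  B0:  IN=(all ⊤)  OUT=(all ⊤)
  B1:  IN=(all ⊤)  OUT={a:+; rest ⊤}
  B2:  IN={a:+; rest ⊤}  OUT=(all ⊤)
  B3:  IN=(all ⊤)  OUT={d:-; rest ⊤}

Merge at B3: IN[B3] = OUT[B2] = {a: ⊤, b: ⊤, c: ⊤, d: ⊤, e: ⊤, f: ⊤}
Applying B3's transfer function to that IN value gives OUT[B3] (row B3 above).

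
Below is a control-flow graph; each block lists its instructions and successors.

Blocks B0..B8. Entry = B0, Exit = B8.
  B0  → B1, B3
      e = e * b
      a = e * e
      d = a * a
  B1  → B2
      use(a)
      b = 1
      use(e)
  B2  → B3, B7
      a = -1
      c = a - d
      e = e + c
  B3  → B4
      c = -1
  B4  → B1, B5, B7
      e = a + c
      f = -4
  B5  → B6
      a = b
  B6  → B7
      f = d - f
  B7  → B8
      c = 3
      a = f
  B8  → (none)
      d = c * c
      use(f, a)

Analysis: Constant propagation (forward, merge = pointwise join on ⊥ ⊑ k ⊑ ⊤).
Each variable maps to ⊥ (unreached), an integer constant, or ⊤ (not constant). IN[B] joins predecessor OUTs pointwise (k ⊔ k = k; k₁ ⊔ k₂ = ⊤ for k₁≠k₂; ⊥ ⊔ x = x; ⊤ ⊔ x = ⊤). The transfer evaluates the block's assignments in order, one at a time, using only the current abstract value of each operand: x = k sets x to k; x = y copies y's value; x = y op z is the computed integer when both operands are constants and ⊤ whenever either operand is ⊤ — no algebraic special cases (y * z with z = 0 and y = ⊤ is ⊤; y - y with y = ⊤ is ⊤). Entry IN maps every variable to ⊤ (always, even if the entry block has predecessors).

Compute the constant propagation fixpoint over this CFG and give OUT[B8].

Per-block solution:
  B0: | IN=(all ⊤) | OUT=(all ⊤)
  B1: | IN=(all ⊤) | OUT={b:1; rest ⊤}
  B2: | IN={b:1; rest ⊤} | OUT={a:-1, b:1; rest ⊤}
  B3: | IN=(all ⊤) | OUT={c:-1; rest ⊤}
  B4: | IN={c:-1; rest ⊤} | OUT={c:-1, f:-4; rest ⊤}
  B5: | IN={c:-1, f:-4; rest ⊤} | OUT={c:-1, f:-4; rest ⊤}
  B6: | IN={c:-1, f:-4; rest ⊤} | OUT={c:-1; rest ⊤}
  B7: | IN=(all ⊤) | OUT={c:3; rest ⊤}
  B8: | IN={c:3; rest ⊤} | OUT={c:3, d:9; rest ⊤}

Merge at B8: IN[B8] = OUT[B7] = {a: ⊤, b: ⊤, c: 3, d: ⊤, e: ⊤, f: ⊤}
Applying B8's transfer function to that IN value gives OUT[B8] (row B8 above).

Answer: {a: ⊤, b: ⊤, c: 3, d: 9, e: ⊤, f: ⊤}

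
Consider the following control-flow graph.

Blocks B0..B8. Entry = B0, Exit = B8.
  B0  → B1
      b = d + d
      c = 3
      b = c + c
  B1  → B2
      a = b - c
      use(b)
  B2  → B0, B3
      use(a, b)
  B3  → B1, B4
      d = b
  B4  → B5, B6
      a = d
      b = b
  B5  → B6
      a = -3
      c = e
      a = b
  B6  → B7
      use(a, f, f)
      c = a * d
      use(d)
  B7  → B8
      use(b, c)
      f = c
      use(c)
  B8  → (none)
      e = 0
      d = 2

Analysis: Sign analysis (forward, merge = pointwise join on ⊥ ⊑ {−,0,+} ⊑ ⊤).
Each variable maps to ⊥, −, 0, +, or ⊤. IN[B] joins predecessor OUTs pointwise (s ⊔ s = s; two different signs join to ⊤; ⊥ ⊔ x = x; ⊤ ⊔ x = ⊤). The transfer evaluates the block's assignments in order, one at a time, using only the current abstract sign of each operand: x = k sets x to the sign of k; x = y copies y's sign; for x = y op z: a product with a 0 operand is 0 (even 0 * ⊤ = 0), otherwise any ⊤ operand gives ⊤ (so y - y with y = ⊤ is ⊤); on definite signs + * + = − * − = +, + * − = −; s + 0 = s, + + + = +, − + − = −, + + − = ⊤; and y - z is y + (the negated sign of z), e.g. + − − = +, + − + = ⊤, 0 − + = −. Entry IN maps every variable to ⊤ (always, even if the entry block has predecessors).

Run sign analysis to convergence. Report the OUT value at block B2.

Answer: {a: ⊤, b: +, c: +, d: ⊤, e: ⊤, f: ⊤}

Trace:
Fixpoint table:
  B0: | IN=(all ⊤) | OUT={b:+, c:+; rest ⊤}
  B1: | IN={b:+, c:+; rest ⊤} | OUT={b:+, c:+; rest ⊤}
  B2: | IN={b:+, c:+; rest ⊤} | OUT={b:+, c:+; rest ⊤}
  B3: | IN={b:+, c:+; rest ⊤} | OUT={b:+, c:+, d:+; rest ⊤}
  B4: | IN={b:+, c:+, d:+; rest ⊤} | OUT={a:+, b:+, c:+, d:+; rest ⊤}
  B5: | IN={a:+, b:+, c:+, d:+; rest ⊤} | OUT={a:+, b:+, d:+; rest ⊤}
  B6: | IN={a:+, b:+, d:+; rest ⊤} | OUT={a:+, b:+, c:+, d:+; rest ⊤}
  B7: | IN={a:+, b:+, c:+, d:+; rest ⊤} | OUT={a:+, b:+, c:+, d:+, f:+; rest ⊤}
  B8: | IN={a:+, b:+, c:+, d:+, f:+; rest ⊤} | OUT={a:+, b:+, c:+, d:+, e:0, f:+; rest ⊤}

Merge at B2: IN[B2] = OUT[B1] = {a: ⊤, b: +, c: +, d: ⊤, e: ⊤, f: ⊤}
Applying B2's transfer function to that IN value gives OUT[B2] (row B2 above).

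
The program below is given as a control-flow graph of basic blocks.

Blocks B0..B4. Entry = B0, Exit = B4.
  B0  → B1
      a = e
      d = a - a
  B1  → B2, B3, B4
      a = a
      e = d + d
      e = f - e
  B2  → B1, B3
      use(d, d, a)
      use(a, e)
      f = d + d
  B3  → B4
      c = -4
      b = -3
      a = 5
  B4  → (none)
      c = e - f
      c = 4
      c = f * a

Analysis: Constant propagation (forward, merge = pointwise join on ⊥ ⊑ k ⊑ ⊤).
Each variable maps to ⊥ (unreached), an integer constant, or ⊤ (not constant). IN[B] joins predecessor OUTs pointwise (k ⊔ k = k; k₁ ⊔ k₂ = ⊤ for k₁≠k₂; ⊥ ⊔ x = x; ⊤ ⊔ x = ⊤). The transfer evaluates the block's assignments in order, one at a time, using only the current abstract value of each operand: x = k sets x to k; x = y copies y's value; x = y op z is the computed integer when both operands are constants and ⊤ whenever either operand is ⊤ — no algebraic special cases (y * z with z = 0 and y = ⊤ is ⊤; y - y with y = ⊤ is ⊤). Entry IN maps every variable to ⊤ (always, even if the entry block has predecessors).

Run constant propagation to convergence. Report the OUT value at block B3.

Answer: {a: 5, b: -3, c: -4, d: ⊤, e: ⊤, f: ⊤}

Derivation:
Converged values:
  B0:   IN=(all ⊤)   OUT=(all ⊤)
  B1:   IN=(all ⊤)   OUT=(all ⊤)
  B2:   IN=(all ⊤)   OUT=(all ⊤)
  B3:   IN=(all ⊤)   OUT={a:5, b:-3, c:-4; rest ⊤}
  B4:   IN=(all ⊤)   OUT=(all ⊤)

Merge at B3: IN[B3] = OUT[B1] ⊔ OUT[B2] = {a: ⊤, b: ⊤, c: ⊤, d: ⊤, e: ⊤, f: ⊤}
Applying B3's transfer function to that IN value gives OUT[B3] (row B3 above).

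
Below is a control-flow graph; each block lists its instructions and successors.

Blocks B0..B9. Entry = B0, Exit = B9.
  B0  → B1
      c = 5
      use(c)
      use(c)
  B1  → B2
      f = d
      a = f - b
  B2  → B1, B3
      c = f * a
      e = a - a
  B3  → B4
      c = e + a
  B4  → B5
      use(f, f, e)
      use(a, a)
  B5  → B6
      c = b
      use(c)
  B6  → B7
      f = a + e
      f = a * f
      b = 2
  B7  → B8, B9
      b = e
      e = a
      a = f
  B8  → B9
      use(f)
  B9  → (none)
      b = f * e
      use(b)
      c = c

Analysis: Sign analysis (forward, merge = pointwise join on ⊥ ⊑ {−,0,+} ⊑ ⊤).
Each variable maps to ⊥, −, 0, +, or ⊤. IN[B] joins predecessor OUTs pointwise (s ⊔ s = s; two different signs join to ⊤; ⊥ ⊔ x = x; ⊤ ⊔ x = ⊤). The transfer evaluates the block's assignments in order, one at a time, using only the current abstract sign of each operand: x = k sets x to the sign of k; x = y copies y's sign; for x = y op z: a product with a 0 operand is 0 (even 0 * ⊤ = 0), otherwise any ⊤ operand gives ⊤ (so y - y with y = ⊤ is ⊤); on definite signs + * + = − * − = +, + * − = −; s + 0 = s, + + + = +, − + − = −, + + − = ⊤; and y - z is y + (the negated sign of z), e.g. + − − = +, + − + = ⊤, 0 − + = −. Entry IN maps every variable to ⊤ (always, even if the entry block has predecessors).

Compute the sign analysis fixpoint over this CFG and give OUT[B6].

Answer: {a: ⊤, b: +, c: ⊤, d: ⊤, e: ⊤, f: ⊤}

Derivation:
Fixpoint table:
  B0:   IN=(all ⊤)   OUT={c:+; rest ⊤}
  B1:   IN=(all ⊤)   OUT=(all ⊤)
  B2:   IN=(all ⊤)   OUT=(all ⊤)
  B3:   IN=(all ⊤)   OUT=(all ⊤)
  B4:   IN=(all ⊤)   OUT=(all ⊤)
  B5:   IN=(all ⊤)   OUT=(all ⊤)
  B6:   IN=(all ⊤)   OUT={b:+; rest ⊤}
  B7:   IN={b:+; rest ⊤}   OUT=(all ⊤)
  B8:   IN=(all ⊤)   OUT=(all ⊤)
  B9:   IN=(all ⊤)   OUT=(all ⊤)

Merge at B6: IN[B6] = OUT[B5] = {a: ⊤, b: ⊤, c: ⊤, d: ⊤, e: ⊤, f: ⊤}
Applying B6's transfer function to that IN value gives OUT[B6] (row B6 above).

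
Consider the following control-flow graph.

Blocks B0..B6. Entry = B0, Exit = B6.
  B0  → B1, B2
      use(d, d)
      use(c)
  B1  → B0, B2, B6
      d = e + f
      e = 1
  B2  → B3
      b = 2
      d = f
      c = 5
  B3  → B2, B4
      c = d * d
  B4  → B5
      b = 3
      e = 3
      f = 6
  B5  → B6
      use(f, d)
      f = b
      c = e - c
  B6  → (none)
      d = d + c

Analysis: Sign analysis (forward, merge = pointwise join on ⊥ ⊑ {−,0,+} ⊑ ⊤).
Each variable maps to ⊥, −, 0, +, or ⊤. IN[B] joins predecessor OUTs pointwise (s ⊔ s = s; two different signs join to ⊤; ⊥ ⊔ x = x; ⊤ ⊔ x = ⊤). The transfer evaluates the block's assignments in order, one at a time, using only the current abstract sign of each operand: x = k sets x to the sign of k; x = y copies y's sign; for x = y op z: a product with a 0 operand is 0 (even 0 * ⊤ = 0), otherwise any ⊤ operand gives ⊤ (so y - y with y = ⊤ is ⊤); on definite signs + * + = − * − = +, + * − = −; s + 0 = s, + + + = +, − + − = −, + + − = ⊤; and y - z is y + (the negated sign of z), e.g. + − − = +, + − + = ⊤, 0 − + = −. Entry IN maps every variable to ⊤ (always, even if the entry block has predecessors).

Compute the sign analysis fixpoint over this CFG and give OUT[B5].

Answer: {a: ⊤, b: +, c: ⊤, d: ⊤, e: +, f: +}

Trace:
Per-block solution:
  B0:   IN=(all ⊤)   OUT=(all ⊤)
  B1:   IN=(all ⊤)   OUT={e:+; rest ⊤}
  B2:   IN=(all ⊤)   OUT={b:+, c:+; rest ⊤}
  B3:   IN={b:+, c:+; rest ⊤}   OUT={b:+; rest ⊤}
  B4:   IN={b:+; rest ⊤}   OUT={b:+, e:+, f:+; rest ⊤}
  B5:   IN={b:+, e:+, f:+; rest ⊤}   OUT={b:+, e:+, f:+; rest ⊤}
  B6:   IN={e:+; rest ⊤}   OUT={e:+; rest ⊤}

Merge at B5: IN[B5] = OUT[B4] = {a: ⊤, b: +, c: ⊤, d: ⊤, e: +, f: +}
Applying B5's transfer function to that IN value gives OUT[B5] (row B5 above).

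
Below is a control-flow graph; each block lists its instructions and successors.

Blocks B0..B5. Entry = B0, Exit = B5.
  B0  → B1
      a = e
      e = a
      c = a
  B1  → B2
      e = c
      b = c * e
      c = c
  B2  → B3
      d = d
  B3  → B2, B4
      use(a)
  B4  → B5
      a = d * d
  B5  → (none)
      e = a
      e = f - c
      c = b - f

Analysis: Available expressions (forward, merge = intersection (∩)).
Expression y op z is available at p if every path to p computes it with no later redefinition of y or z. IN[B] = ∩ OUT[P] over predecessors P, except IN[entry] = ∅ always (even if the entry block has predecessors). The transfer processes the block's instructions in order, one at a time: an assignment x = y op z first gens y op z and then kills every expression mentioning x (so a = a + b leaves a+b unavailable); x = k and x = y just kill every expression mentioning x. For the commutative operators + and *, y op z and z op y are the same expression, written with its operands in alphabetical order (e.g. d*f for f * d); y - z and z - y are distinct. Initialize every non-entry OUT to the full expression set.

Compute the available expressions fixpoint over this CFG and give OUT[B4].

Fixpoint table:
  B0: | IN={} | OUT={}
  B1: | IN={} | OUT={}
  B2: | IN={} | OUT={}
  B3: | IN={} | OUT={}
  B4: | IN={} | OUT={d*d}
  B5: | IN={d*d} | OUT={b-f, d*d}

Merge at B4: IN[B4] = OUT[B3] = {}
Applying B4's transfer function to that IN value gives OUT[B4] (row B4 above).

Answer: {d*d}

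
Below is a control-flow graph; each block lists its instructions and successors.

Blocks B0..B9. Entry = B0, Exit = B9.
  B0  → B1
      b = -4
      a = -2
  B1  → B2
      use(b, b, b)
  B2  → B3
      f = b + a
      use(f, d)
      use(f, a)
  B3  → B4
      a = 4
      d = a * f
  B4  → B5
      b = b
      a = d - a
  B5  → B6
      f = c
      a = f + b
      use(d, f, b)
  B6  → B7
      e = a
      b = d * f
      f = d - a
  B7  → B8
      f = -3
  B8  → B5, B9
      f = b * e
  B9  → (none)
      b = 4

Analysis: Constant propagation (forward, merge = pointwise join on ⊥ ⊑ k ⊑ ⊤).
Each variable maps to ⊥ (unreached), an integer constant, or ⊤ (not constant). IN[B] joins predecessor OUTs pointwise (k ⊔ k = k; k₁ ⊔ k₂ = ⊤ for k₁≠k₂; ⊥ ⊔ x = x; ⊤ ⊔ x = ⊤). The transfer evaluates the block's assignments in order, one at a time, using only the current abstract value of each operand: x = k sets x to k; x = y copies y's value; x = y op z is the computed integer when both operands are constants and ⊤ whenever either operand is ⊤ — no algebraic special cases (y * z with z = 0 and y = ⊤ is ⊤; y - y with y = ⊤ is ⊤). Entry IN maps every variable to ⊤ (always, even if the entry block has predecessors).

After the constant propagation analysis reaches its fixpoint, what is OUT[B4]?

Fixpoint table:
  B0:   IN=(all ⊤)   OUT={a:-2, b:-4; rest ⊤}
  B1:   IN={a:-2, b:-4; rest ⊤}   OUT={a:-2, b:-4; rest ⊤}
  B2:   IN={a:-2, b:-4; rest ⊤}   OUT={a:-2, b:-4, f:-6; rest ⊤}
  B3:   IN={a:-2, b:-4, f:-6; rest ⊤}   OUT={a:4, b:-4, d:-24, f:-6; rest ⊤}
  B4:   IN={a:4, b:-4, d:-24, f:-6; rest ⊤}   OUT={a:-28, b:-4, d:-24, f:-6; rest ⊤}
  B5:   IN={d:-24; rest ⊤}   OUT={d:-24; rest ⊤}
  B6:   IN={d:-24; rest ⊤}   OUT={d:-24; rest ⊤}
  B7:   IN={d:-24; rest ⊤}   OUT={d:-24, f:-3; rest ⊤}
  B8:   IN={d:-24, f:-3; rest ⊤}   OUT={d:-24; rest ⊤}
  B9:   IN={d:-24; rest ⊤}   OUT={b:4, d:-24; rest ⊤}

Merge at B4: IN[B4] = OUT[B3] = {a: 4, b: -4, c: ⊤, d: -24, e: ⊤, f: -6}
Applying B4's transfer function to that IN value gives OUT[B4] (row B4 above).

Answer: {a: -28, b: -4, c: ⊤, d: -24, e: ⊤, f: -6}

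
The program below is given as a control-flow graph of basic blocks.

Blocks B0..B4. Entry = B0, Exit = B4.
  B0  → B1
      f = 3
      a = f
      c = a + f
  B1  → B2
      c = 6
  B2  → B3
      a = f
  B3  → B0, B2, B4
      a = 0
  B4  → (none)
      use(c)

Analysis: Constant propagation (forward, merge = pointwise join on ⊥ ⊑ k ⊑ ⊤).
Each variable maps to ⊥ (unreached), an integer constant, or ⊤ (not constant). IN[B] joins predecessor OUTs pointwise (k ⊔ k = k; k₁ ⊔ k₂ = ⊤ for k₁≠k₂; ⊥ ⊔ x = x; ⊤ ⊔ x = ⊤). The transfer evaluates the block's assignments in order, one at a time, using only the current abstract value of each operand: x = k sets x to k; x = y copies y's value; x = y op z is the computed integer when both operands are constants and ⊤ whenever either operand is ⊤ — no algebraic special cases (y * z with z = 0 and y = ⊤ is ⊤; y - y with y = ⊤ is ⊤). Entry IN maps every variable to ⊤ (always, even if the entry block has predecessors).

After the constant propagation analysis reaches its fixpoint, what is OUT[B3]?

Per-block solution:
  B0:  IN=(all ⊤)  OUT={a:3, c:6, f:3; rest ⊤}
  B1:  IN={a:3, c:6, f:3; rest ⊤}  OUT={a:3, c:6, f:3; rest ⊤}
  B2:  IN={c:6, f:3; rest ⊤}  OUT={a:3, c:6, f:3; rest ⊤}
  B3:  IN={a:3, c:6, f:3; rest ⊤}  OUT={a:0, c:6, f:3; rest ⊤}
  B4:  IN={a:0, c:6, f:3; rest ⊤}  OUT={a:0, c:6, f:3; rest ⊤}

Merge at B3: IN[B3] = OUT[B2] = {a: 3, b: ⊤, c: 6, d: ⊤, e: ⊤, f: 3}
Applying B3's transfer function to that IN value gives OUT[B3] (row B3 above).

Answer: {a: 0, b: ⊤, c: 6, d: ⊤, e: ⊤, f: 3}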